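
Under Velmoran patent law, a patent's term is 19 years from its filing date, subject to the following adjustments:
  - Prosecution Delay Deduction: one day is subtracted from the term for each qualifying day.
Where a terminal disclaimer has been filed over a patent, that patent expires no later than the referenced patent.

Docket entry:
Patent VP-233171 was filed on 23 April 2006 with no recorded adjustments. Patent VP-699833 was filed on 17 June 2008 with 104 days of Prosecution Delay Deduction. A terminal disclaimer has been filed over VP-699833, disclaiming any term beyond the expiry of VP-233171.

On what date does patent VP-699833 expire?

Natural term of VP-699833:
  Base: filing + 19 years → 17 June 2027.
  Prosecution Delay Deduction: −104 days → 5 March 2027.
Expiry of referenced patent VP-233171:
  Base: filing + 19 years → 23 April 2025.
Terminal disclaimer: VP-699833 expires on the earlier of 5 March 2027 and 23 April 2025.

2025-04-23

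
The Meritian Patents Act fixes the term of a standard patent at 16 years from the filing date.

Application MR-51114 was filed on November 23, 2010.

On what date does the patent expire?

Filing date + 16 years → 23 November 2026.

November 23, 2026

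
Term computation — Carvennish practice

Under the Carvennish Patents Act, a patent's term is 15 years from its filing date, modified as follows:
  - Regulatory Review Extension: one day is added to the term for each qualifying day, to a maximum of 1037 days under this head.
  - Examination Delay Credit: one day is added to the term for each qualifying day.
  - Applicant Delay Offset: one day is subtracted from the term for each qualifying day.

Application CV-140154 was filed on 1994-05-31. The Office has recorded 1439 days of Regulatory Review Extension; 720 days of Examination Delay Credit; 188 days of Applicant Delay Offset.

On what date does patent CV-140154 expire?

September 16, 2013

Base term: filing date + 15 years → 31 May 2009.
Regulatory Review Extension: 1439 days claimed exceeds the 1037-day cap, so +1037 days → 2 April 2012.
Examination Delay Credit: +720 days → 23 March 2014.
Applicant Delay Offset: −188 days → 16 September 2013.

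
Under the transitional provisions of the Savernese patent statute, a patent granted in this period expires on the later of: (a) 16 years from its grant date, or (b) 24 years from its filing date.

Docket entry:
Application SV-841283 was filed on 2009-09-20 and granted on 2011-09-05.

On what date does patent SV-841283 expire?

September 20, 2033

(a) grant + 16 years → 5 September 2027.
(b) filing + 24 years → 20 September 2033.
Later of the two: 20 September 2033.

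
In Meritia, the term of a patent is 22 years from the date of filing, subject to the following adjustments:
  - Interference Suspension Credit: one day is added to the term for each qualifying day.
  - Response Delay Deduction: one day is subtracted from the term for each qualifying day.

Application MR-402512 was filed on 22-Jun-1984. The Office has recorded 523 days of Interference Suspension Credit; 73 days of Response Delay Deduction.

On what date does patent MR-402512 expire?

Base term: filing date + 22 years → 22 June 2006.
Interference Suspension Credit: +523 days → 27 November 2007.
Response Delay Deduction: −73 days → 15 September 2007.

September 15, 2007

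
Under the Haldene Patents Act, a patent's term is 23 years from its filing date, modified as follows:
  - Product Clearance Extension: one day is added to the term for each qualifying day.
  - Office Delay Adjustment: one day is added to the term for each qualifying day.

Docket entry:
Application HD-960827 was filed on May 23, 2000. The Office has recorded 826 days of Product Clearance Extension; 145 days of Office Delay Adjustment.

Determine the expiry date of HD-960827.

2026-01-18

Base term: filing date + 23 years → 23 May 2023.
Product Clearance Extension: +826 days → 26 August 2025.
Office Delay Adjustment: +145 days → 18 January 2026.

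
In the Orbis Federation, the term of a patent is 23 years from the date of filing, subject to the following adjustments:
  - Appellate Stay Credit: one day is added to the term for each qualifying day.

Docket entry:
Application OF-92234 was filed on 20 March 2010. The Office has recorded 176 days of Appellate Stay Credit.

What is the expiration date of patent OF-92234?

2033-09-12

Base term: filing date + 23 years → 20 March 2033.
Appellate Stay Credit: +176 days → 12 September 2033.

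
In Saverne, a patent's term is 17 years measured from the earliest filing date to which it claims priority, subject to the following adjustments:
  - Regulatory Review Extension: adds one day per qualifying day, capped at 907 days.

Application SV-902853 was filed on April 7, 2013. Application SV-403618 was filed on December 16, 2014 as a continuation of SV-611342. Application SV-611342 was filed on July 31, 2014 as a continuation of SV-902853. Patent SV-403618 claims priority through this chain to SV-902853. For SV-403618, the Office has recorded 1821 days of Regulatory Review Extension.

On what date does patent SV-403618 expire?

September 30, 2032

Earliest priority filing: 7 April 2013.
Base term: 7 April 2013 + 17 years → 7 April 2030.
Regulatory Review Extension: 1821 days claimed exceeds the 907-day cap, so +907 days → 30 September 2032.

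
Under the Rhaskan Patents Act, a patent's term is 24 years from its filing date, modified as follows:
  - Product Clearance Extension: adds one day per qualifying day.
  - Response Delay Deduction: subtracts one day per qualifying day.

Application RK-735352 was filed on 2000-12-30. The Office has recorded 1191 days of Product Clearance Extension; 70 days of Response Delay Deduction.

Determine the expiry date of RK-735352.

2028-01-25

Base term: filing date + 24 years → 30 December 2024.
Product Clearance Extension: +1191 days → 4 April 2028.
Response Delay Deduction: −70 days → 25 January 2028.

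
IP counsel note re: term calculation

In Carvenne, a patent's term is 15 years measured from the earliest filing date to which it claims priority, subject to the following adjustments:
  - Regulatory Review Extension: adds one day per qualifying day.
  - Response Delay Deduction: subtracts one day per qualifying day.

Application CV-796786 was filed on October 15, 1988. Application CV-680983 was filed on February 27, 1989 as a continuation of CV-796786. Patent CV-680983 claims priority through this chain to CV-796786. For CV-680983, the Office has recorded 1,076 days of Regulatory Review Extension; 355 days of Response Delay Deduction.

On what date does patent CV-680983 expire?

Earliest priority filing: 15 October 1988.
Base term: 15 October 1988 + 15 years → 15 October 2003.
Regulatory Review Extension: +1076 days → 25 September 2006.
Response Delay Deduction: −355 days → 5 October 2005.

October 5, 2005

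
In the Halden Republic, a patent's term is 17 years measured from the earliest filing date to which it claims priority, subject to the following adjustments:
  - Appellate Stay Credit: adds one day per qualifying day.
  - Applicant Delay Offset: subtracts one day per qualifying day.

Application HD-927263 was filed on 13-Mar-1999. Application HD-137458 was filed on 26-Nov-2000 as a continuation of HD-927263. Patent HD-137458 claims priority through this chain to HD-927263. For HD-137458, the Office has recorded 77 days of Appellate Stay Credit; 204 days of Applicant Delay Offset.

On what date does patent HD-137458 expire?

Earliest priority filing: 13 March 1999.
Base term: 13 March 1999 + 17 years → 13 March 2016.
Appellate Stay Credit: +77 days → 29 May 2016.
Applicant Delay Offset: −204 days → 7 November 2015.

November 7, 2015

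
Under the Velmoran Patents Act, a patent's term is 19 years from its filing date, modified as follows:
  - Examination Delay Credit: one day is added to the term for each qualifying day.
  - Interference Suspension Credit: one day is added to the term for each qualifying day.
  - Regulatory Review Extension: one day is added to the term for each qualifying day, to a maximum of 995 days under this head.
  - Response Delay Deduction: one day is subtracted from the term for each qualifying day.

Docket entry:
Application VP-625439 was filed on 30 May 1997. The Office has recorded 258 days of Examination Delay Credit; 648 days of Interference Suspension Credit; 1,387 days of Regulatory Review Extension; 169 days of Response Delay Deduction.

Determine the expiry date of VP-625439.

February 25, 2021

Base term: filing date + 19 years → 30 May 2016.
Examination Delay Credit: +258 days → 12 February 2017.
Interference Suspension Credit: +648 days → 22 November 2018.
Regulatory Review Extension: 1387 days claimed exceeds the 995-day cap, so +995 days → 13 August 2021.
Response Delay Deduction: −169 days → 25 February 2021.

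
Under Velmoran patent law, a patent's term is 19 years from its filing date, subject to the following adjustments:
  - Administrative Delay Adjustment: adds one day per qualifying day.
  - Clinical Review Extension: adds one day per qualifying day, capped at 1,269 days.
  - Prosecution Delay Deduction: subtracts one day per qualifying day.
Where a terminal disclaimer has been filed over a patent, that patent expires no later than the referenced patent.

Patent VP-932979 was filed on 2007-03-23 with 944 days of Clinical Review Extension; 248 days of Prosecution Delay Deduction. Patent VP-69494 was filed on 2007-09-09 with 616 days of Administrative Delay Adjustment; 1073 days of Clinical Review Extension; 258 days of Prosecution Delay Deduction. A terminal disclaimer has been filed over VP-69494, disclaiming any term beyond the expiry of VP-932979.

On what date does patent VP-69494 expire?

Natural term of VP-69494:
  Base: filing + 19 years → 9 September 2026.
  Administrative Delay Adjustment: +616 days → 17 May 2028.
  Clinical Review Extension: 1073 days (within the 1269-day cap) → +1073 days → 25 April 2031.
  Prosecution Delay Deduction: −258 days → 10 August 2030.
Expiry of referenced patent VP-932979:
  Base: filing + 19 years → 23 March 2026.
  Clinical Review Extension: 944 days (within the 1269-day cap) → +944 days → 22 October 2028.
  Prosecution Delay Deduction: −248 days → 17 February 2028.
Terminal disclaimer: VP-69494 expires on the earlier of 10 August 2030 and 17 February 2028.

2028-02-17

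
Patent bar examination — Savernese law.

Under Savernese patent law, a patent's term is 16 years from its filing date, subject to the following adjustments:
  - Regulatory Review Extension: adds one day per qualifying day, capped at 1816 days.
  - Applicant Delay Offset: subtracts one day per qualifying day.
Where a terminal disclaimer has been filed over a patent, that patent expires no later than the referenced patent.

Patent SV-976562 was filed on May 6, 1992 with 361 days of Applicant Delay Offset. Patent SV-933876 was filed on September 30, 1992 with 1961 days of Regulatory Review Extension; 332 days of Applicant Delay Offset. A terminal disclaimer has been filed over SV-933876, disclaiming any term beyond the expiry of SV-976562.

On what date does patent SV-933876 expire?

Natural term of SV-933876:
  Base: filing + 16 years → 30 September 2008.
  Regulatory Review Extension: 1961 days claimed exceeds the 1816-day cap, so +1816 days → 20 September 2013.
  Applicant Delay Offset: −332 days → 23 October 2012.
Expiry of referenced patent SV-976562:
  Base: filing + 16 years → 6 May 2008.
  Applicant Delay Offset: −361 days → 11 May 2007.
Terminal disclaimer: SV-933876 expires on the earlier of 23 October 2012 and 11 May 2007.

May 11, 2007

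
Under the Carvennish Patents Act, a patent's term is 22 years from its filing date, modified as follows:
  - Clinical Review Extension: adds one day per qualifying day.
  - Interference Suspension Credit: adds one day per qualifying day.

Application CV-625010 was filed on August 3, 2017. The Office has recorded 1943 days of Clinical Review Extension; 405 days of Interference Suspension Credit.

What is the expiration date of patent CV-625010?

2046-01-06

Base term: filing date + 22 years → 3 August 2039.
Clinical Review Extension: +1943 days → 27 November 2044.
Interference Suspension Credit: +405 days → 6 January 2046.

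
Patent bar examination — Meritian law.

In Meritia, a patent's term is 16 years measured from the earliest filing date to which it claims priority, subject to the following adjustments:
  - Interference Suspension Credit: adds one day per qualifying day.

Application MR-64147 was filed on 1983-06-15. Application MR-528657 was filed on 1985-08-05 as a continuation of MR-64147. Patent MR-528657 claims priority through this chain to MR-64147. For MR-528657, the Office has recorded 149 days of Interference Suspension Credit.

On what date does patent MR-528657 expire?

November 11, 1999

Earliest priority filing: 15 June 1983.
Base term: 15 June 1983 + 16 years → 15 June 1999.
Interference Suspension Credit: +149 days → 11 November 1999.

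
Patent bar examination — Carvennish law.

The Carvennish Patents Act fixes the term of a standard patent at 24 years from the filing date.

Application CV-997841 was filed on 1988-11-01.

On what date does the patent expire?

2012-11-01

Filing date + 24 years → 1 November 2012.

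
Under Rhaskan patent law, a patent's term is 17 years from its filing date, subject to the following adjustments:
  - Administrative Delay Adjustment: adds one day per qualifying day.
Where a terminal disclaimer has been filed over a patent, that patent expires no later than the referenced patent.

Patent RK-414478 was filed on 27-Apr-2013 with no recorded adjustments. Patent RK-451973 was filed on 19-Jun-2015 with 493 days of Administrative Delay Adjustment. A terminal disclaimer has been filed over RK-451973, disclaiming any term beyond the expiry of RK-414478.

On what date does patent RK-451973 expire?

2030-04-27

Natural term of RK-451973:
  Base: filing + 17 years → 19 June 2032.
  Administrative Delay Adjustment: +493 days → 25 October 2033.
Expiry of referenced patent RK-414478:
  Base: filing + 17 years → 27 April 2030.
Terminal disclaimer: RK-451973 expires on the earlier of 25 October 2033 and 27 April 2030.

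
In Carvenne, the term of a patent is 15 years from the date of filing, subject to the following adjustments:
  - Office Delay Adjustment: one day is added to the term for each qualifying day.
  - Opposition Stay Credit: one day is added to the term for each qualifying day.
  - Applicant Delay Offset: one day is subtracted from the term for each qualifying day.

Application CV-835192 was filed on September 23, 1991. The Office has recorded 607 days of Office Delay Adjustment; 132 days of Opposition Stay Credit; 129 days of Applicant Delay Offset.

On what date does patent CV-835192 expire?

2008-05-25

Base term: filing date + 15 years → 23 September 2006.
Office Delay Adjustment: +607 days → 22 May 2008.
Opposition Stay Credit: +132 days → 1 October 2008.
Applicant Delay Offset: −129 days → 25 May 2008.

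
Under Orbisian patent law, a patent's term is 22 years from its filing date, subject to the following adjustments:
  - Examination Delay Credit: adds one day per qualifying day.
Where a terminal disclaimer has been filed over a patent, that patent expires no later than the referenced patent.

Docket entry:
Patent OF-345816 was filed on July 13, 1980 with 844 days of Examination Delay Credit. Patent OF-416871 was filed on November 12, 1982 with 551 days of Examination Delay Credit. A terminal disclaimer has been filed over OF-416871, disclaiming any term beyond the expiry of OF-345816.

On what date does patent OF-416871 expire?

Natural term of OF-416871:
  Base: filing + 22 years → 12 November 2004.
  Examination Delay Credit: +551 days → 17 May 2006.
Expiry of referenced patent OF-345816:
  Base: filing + 22 years → 13 July 2002.
  Examination Delay Credit: +844 days → 3 November 2004.
Terminal disclaimer: OF-416871 expires on the earlier of 17 May 2006 and 3 November 2004.

November 3, 2004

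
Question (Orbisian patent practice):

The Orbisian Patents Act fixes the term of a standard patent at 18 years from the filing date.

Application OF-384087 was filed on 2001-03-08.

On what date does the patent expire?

March 8, 2019

Filing date + 18 years → 8 March 2019.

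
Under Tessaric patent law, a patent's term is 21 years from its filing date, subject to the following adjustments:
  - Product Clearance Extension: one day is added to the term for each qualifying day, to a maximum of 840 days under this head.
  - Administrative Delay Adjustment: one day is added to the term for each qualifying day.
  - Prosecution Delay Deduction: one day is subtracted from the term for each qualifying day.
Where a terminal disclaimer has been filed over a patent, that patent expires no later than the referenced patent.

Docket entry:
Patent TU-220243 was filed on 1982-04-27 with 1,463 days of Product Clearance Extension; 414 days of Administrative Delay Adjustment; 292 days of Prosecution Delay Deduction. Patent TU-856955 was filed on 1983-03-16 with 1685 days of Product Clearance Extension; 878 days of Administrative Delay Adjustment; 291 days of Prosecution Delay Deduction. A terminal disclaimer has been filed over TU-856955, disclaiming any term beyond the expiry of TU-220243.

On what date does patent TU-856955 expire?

Natural term of TU-856955:
  Base: filing + 21 years → 16 March 2004.
  Product Clearance Extension: 1685 days claimed exceeds the 840-day cap, so +840 days → 4 July 2006.
  Administrative Delay Adjustment: +878 days → 28 November 2008.
  Prosecution Delay Deduction: −291 days → 11 February 2008.
Expiry of referenced patent TU-220243:
  Base: filing + 21 years → 27 April 2003.
  Product Clearance Extension: 1463 days claimed exceeds the 840-day cap, so +840 days → 14 August 2005.
  Administrative Delay Adjustment: +414 days → 2 October 2006.
  Prosecution Delay Deduction: −292 days → 14 December 2005.
Terminal disclaimer: TU-856955 expires on the earlier of 11 February 2008 and 14 December 2005.

December 14, 2005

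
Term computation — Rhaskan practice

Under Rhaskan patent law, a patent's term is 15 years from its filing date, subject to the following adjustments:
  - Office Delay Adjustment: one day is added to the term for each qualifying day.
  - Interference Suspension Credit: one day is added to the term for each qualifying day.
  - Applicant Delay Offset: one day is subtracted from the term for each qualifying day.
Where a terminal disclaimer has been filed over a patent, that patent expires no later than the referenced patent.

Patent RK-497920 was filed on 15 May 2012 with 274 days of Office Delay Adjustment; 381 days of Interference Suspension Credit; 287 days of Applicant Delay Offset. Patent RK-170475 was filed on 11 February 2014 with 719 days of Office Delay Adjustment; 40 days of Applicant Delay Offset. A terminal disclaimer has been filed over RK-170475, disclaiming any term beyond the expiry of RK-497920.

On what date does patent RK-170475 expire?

Natural term of RK-170475:
  Base: filing + 15 years → 11 February 2029.
  Office Delay Adjustment: +719 days → 31 January 2031.
  Applicant Delay Offset: −40 days → 22 December 2030.
Expiry of referenced patent RK-497920:
  Base: filing + 15 years → 15 May 2027.
  Office Delay Adjustment: +274 days → 13 February 2028.
  Interference Suspension Credit: +381 days → 28 February 2029.
  Applicant Delay Offset: −287 days → 17 May 2028.
Terminal disclaimer: RK-170475 expires on the earlier of 22 December 2030 and 17 May 2028.

May 17, 2028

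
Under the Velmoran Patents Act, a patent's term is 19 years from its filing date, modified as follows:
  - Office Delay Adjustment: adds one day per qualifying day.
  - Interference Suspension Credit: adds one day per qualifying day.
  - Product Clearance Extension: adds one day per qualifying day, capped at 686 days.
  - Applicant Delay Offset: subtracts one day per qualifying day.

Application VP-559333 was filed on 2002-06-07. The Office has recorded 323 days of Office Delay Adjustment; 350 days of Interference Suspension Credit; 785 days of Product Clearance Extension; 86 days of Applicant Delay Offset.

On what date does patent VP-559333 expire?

Base term: filing date + 19 years → 7 June 2021.
Office Delay Adjustment: +323 days → 26 April 2022.
Interference Suspension Credit: +350 days → 11 April 2023.
Product Clearance Extension: 785 days claimed exceeds the 686-day cap, so +686 days → 25 February 2025.
Applicant Delay Offset: −86 days → 1 December 2024.

2024-12-01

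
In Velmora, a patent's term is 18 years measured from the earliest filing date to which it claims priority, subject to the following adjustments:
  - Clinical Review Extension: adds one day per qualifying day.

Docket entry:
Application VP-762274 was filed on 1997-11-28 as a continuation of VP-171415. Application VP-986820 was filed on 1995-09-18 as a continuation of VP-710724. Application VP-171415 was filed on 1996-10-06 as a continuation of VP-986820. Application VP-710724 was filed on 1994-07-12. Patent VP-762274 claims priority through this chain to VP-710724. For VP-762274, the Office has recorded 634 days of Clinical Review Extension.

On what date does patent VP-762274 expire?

Earliest priority filing: 12 July 1994.
Base term: 12 July 1994 + 18 years → 12 July 2012.
Clinical Review Extension: +634 days → 7 April 2014.

April 7, 2014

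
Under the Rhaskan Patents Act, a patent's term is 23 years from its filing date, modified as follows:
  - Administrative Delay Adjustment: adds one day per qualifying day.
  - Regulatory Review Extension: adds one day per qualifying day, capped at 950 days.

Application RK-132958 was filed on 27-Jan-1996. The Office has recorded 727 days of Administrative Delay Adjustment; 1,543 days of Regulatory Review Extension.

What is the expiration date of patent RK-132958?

August 31, 2023

Base term: filing date + 23 years → 27 January 2019.
Administrative Delay Adjustment: +727 days → 23 January 2021.
Regulatory Review Extension: 1543 days claimed exceeds the 950-day cap, so +950 days → 31 August 2023.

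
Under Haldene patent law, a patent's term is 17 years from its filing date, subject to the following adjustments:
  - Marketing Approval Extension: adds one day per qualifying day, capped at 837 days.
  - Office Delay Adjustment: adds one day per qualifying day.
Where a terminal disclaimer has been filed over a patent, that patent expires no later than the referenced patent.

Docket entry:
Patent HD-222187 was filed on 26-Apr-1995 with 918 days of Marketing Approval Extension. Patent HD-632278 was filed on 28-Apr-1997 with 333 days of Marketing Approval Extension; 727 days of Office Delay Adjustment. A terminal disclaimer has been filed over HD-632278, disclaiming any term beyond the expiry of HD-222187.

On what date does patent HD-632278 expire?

Natural term of HD-632278:
  Base: filing + 17 years → 28 April 2014.
  Marketing Approval Extension: 333 days (within the 837-day cap) → +333 days → 27 March 2015.
  Office Delay Adjustment: +727 days → 23 March 2017.
Expiry of referenced patent HD-222187:
  Base: filing + 17 years → 26 April 2012.
  Marketing Approval Extension: 918 days claimed exceeds the 837-day cap, so +837 days → 11 August 2014.
Terminal disclaimer: HD-632278 expires on the earlier of 23 March 2017 and 11 August 2014.

2014-08-11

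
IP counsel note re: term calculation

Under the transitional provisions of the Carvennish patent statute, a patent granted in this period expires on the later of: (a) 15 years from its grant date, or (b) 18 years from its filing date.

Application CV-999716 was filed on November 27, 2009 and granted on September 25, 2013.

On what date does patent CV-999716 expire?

(a) grant + 15 years → 25 September 2028.
(b) filing + 18 years → 27 November 2027.
Later of the two: 25 September 2028.

September 25, 2028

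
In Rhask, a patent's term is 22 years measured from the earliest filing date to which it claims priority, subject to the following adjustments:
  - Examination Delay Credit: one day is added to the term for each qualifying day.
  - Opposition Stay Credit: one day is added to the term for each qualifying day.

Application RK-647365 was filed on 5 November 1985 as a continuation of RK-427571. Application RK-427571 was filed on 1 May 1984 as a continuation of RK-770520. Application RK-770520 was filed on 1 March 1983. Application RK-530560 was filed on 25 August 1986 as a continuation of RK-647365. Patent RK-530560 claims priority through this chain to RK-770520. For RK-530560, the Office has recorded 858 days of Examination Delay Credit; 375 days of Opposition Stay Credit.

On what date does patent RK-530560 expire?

Earliest priority filing: 1 March 1983.
Base term: 1 March 1983 + 22 years → 1 March 2005.
Examination Delay Credit: +858 days → 7 July 2007.
Opposition Stay Credit: +375 days → 16 July 2008.

2008-07-16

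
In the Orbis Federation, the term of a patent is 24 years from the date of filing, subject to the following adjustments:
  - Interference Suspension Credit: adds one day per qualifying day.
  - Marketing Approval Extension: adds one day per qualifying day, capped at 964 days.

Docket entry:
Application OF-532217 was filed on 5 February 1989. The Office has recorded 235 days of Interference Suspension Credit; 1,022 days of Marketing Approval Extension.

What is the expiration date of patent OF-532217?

Base term: filing date + 24 years → 5 February 2013.
Interference Suspension Credit: +235 days → 28 September 2013.
Marketing Approval Extension: 1022 days claimed exceeds the 964-day cap, so +964 days → 19 May 2016.

2016-05-19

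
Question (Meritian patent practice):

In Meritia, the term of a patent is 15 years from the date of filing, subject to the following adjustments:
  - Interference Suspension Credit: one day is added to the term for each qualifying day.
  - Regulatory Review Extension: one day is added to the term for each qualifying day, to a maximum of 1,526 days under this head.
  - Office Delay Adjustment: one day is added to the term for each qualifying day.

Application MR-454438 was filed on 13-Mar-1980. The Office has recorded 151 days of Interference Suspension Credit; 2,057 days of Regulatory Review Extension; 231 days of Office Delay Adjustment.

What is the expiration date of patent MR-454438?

June 2, 2000

Base term: filing date + 15 years → 13 March 1995.
Interference Suspension Credit: +151 days → 11 August 1995.
Regulatory Review Extension: 2057 days claimed exceeds the 1526-day cap, so +1526 days → 15 October 1999.
Office Delay Adjustment: +231 days → 2 June 2000.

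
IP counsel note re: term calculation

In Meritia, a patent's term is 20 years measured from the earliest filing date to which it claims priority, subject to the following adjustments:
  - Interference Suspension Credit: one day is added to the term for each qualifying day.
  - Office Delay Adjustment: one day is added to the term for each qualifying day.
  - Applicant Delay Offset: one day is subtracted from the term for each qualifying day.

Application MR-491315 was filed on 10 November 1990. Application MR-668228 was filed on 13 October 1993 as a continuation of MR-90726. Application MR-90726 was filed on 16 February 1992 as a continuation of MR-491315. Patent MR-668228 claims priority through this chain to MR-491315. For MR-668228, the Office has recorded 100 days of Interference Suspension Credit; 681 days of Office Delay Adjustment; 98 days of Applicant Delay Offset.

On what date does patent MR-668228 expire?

September 23, 2012

Earliest priority filing: 10 November 1990.
Base term: 10 November 1990 + 20 years → 10 November 2010.
Interference Suspension Credit: +100 days → 18 February 2011.
Office Delay Adjustment: +681 days → 30 December 2012.
Applicant Delay Offset: −98 days → 23 September 2012.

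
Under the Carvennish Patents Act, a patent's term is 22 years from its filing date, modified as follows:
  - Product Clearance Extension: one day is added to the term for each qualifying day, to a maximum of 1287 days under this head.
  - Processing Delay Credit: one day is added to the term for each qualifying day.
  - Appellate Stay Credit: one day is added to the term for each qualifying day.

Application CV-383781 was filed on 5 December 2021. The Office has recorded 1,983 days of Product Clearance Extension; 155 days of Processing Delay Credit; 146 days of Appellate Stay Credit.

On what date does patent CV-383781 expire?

2048-04-10

Base term: filing date + 22 years → 5 December 2043.
Product Clearance Extension: 1983 days claimed exceeds the 1287-day cap, so +1287 days → 14 June 2047.
Processing Delay Credit: +155 days → 16 November 2047.
Appellate Stay Credit: +146 days → 10 April 2048.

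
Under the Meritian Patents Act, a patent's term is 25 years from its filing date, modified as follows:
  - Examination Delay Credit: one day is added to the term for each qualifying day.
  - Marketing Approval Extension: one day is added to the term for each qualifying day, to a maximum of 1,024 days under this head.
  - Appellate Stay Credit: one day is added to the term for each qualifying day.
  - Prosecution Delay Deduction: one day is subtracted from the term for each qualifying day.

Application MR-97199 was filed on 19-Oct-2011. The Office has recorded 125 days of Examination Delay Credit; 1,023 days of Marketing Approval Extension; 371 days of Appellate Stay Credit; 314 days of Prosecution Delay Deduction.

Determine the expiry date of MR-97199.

February 6, 2040

Base term: filing date + 25 years → 19 October 2036.
Examination Delay Credit: +125 days → 21 February 2037.
Marketing Approval Extension: 1023 days (within the 1024-day cap) → +1023 days → 11 December 2039.
Appellate Stay Credit: +371 days → 16 December 2040.
Prosecution Delay Deduction: −314 days → 6 February 2040.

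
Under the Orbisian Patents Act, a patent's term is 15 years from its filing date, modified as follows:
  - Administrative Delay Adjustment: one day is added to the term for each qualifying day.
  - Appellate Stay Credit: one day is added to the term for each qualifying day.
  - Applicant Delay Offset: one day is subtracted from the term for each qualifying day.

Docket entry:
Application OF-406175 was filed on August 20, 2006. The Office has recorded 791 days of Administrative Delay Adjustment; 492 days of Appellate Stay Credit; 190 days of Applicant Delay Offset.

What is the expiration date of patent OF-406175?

2024-08-17

Base term: filing date + 15 years → 20 August 2021.
Administrative Delay Adjustment: +791 days → 20 October 2023.
Appellate Stay Credit: +492 days → 23 February 2025.
Applicant Delay Offset: −190 days → 17 August 2024.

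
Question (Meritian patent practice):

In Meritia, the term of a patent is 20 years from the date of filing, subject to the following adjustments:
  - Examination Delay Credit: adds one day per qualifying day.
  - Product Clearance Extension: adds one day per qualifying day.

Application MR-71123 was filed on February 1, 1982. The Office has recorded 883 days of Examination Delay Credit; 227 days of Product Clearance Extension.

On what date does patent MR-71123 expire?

2005-02-15

Base term: filing date + 20 years → 1 February 2002.
Examination Delay Credit: +883 days → 3 July 2004.
Product Clearance Extension: +227 days → 15 February 2005.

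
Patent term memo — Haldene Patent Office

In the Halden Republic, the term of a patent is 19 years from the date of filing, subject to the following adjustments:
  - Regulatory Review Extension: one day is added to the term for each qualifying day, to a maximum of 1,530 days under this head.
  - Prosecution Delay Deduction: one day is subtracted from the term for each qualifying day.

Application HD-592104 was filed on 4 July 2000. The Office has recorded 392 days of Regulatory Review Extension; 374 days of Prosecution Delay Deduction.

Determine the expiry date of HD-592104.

July 22, 2019

Base term: filing date + 19 years → 4 July 2019.
Regulatory Review Extension: 392 days (within the 1530-day cap) → +392 days → 30 July 2020.
Prosecution Delay Deduction: −374 days → 22 July 2019.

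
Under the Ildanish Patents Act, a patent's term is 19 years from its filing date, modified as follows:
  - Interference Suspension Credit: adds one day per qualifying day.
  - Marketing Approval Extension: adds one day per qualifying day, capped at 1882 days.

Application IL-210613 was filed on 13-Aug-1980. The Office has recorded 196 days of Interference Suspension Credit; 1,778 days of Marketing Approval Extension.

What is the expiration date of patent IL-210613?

Base term: filing date + 19 years → 13 August 1999.
Interference Suspension Credit: +196 days → 25 February 2000.
Marketing Approval Extension: 1778 days (within the 1882-day cap) → +1778 days → 7 January 2005.

January 7, 2005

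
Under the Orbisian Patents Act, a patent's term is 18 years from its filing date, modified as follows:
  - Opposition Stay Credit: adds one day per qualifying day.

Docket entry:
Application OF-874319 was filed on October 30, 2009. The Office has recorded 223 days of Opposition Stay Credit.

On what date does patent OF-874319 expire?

June 9, 2028

Base term: filing date + 18 years → 30 October 2027.
Opposition Stay Credit: +223 days → 9 June 2028.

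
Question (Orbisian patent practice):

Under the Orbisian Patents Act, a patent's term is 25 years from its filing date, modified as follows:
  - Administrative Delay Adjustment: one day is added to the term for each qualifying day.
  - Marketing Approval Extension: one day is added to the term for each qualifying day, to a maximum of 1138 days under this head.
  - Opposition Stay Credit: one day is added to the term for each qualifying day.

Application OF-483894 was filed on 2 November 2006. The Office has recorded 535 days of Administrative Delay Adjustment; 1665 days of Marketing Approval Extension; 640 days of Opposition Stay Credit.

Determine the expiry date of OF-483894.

Base term: filing date + 25 years → 2 November 2031.
Administrative Delay Adjustment: +535 days → 20 April 2033.
Marketing Approval Extension: 1665 days claimed exceeds the 1138-day cap, so +1138 days → 1 June 2036.
Opposition Stay Credit: +640 days → 3 March 2038.

March 3, 2038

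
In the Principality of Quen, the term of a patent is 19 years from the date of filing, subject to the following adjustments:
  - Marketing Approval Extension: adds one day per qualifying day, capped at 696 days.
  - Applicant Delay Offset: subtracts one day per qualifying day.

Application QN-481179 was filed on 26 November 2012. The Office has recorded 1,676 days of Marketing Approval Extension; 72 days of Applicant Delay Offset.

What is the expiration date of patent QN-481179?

2033-08-11

Base term: filing date + 19 years → 26 November 2031.
Marketing Approval Extension: 1676 days claimed exceeds the 696-day cap, so +696 days → 22 October 2033.
Applicant Delay Offset: −72 days → 11 August 2033.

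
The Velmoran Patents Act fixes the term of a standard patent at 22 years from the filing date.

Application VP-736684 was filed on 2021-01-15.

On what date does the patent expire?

Filing date + 22 years → 15 January 2043.

January 15, 2043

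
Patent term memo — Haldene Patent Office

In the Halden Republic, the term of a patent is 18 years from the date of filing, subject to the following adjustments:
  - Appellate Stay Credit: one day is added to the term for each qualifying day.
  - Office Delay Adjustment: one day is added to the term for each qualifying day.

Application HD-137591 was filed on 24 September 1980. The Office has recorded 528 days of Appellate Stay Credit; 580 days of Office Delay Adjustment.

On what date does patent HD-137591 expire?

2001-10-06

Base term: filing date + 18 years → 24 September 1998.
Appellate Stay Credit: +528 days → 5 March 2000.
Office Delay Adjustment: +580 days → 6 October 2001.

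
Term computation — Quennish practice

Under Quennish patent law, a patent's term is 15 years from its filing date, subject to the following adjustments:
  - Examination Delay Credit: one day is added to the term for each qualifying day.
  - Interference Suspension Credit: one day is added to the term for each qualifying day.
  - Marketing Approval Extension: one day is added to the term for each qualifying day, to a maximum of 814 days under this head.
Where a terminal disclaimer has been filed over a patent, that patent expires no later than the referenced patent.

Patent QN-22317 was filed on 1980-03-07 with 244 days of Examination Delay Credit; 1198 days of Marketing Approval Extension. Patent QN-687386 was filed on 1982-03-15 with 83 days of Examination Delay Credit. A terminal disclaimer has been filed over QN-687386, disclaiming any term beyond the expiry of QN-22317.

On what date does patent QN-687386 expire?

June 6, 1997

Natural term of QN-687386:
  Base: filing + 15 years → 15 March 1997.
  Examination Delay Credit: +83 days → 6 June 1997.
Expiry of referenced patent QN-22317:
  Base: filing + 15 years → 7 March 1995.
  Examination Delay Credit: +244 days → 6 November 1995.
  Marketing Approval Extension: 1198 days claimed exceeds the 814-day cap, so +814 days → 28 January 1998.
Terminal disclaimer: QN-687386 expires on the earlier of 6 June 1997 and 28 January 1998.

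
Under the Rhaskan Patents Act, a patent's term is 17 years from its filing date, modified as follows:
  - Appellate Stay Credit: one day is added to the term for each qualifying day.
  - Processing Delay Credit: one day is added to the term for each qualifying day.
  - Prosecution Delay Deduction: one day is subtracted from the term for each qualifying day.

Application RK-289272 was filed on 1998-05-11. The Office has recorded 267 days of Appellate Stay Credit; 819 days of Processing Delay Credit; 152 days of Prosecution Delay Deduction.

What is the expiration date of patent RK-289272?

Base term: filing date + 17 years → 11 May 2015.
Appellate Stay Credit: +267 days → 2 February 2016.
Processing Delay Credit: +819 days → 1 May 2018.
Prosecution Delay Deduction: −152 days → 30 November 2017.

November 30, 2017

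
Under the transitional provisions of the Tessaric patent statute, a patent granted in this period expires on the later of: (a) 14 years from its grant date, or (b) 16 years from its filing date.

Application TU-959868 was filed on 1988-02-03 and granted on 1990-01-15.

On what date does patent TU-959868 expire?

February 3, 2004

(a) grant + 14 years → 15 January 2004.
(b) filing + 16 years → 3 February 2004.
Later of the two: 3 February 2004.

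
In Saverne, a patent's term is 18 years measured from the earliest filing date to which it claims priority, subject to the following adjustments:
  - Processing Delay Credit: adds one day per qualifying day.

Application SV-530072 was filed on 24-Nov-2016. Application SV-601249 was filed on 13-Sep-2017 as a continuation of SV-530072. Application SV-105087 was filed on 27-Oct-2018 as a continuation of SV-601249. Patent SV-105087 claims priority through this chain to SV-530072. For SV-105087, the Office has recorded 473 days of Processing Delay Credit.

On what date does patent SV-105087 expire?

Earliest priority filing: 24 November 2016.
Base term: 24 November 2016 + 18 years → 24 November 2034.
Processing Delay Credit: +473 days → 11 March 2036.

2036-03-11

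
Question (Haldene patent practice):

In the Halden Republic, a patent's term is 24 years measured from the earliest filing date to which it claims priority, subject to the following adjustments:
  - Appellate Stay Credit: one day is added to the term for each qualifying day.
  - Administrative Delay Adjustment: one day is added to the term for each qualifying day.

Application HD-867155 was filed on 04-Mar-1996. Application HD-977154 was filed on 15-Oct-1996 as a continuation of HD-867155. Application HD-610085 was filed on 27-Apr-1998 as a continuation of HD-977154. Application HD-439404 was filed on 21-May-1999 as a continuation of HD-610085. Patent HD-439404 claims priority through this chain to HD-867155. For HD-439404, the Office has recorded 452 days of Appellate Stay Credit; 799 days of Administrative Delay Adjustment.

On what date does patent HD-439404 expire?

August 7, 2023

Earliest priority filing: 4 March 1996.
Base term: 4 March 1996 + 24 years → 4 March 2020.
Appellate Stay Credit: +452 days → 30 May 2021.
Administrative Delay Adjustment: +799 days → 7 August 2023.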